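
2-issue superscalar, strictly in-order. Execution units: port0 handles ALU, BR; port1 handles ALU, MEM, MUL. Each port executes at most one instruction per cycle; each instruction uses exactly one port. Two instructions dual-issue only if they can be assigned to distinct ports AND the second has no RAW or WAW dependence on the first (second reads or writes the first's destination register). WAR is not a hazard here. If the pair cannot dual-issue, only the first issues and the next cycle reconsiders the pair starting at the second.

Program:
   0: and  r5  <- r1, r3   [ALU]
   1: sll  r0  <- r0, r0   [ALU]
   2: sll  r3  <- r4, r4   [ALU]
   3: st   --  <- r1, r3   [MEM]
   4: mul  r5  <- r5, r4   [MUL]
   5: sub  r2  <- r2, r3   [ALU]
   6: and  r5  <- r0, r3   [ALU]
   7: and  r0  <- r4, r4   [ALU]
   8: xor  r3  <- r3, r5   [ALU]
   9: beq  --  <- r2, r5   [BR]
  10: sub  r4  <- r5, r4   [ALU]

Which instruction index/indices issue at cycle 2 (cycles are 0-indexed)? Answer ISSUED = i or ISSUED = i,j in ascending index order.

ISSUED = 3

#0 head=0: and.ALU+sll.ALU i0/i1 dual
#1 head=2: sll.ALU i2 RAW r3
#2 head=3: st.MEM i3 no-port MEM/MUL
#3 head=4: mul.MUL+sub.ALU i4/i5 dual
#4 head=6: and.ALU+and.ALU i6/i7 dual
#5 head=8: xor.ALU+beq.BR i8/i9 dual
#6 head=10: sub.ALU i10 tail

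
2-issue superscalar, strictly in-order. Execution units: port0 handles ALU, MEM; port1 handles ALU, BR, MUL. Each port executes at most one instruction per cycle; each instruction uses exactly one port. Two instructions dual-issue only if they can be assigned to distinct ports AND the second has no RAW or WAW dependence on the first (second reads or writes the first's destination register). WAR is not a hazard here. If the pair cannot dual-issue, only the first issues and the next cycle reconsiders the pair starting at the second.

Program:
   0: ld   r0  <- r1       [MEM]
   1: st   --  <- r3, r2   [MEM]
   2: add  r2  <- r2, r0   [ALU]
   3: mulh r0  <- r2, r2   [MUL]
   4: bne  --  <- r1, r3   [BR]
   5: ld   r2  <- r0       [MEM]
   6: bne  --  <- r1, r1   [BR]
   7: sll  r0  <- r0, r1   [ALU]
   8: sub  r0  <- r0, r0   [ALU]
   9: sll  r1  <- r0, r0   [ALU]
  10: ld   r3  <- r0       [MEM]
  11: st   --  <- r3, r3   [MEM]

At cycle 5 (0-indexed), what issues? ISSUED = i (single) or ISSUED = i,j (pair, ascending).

ISSUED = 8

[0] i0  ld.MEM  -- no-port MEM/MEM
[1] i1&i2  st.MEM/add.ALU  -- pair
[2] i3  mulh.MUL  -- no-port MUL/BR
[3] i4&i5  bne.BR/ld.MEM  -- pair
[4] i6&i7  bne.BR/sll.ALU  -- pair
[5] i8  sub.ALU  -- RAW r0
[6] i9&i10  sll.ALU/ld.MEM  -- pair
[7] i11  st.MEM  -- tail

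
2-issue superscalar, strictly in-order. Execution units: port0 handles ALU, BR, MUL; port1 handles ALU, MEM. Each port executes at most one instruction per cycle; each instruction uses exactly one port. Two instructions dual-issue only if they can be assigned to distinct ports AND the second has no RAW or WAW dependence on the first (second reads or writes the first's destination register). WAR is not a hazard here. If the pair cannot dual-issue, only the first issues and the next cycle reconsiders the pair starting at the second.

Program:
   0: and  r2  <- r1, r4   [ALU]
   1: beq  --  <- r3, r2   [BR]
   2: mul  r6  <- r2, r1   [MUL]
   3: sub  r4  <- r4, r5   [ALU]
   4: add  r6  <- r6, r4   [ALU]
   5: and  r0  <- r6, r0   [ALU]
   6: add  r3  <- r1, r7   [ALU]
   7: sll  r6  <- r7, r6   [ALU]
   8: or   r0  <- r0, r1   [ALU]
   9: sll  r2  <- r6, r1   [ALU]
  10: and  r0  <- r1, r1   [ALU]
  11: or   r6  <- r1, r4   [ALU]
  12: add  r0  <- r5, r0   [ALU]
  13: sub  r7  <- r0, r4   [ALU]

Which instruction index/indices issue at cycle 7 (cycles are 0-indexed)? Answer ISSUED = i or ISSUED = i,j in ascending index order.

ISSUED = 11,12

0. and.ALU @i0  | RAW r2
1. beq.BR @i1  | no-port BR/MUL
2. mul.MUL+sub.ALU @i2,i3  | pair
3. add.ALU @i4  | RAW r6
4. and.ALU+add.ALU @i5,i6  | pair
5. sll.ALU+or.ALU @i7,i8  | pair
6. sll.ALU+and.ALU @i9,i10  | pair
7. or.ALU+add.ALU @i11,i12  | pair
8. sub.ALU @i13  | tail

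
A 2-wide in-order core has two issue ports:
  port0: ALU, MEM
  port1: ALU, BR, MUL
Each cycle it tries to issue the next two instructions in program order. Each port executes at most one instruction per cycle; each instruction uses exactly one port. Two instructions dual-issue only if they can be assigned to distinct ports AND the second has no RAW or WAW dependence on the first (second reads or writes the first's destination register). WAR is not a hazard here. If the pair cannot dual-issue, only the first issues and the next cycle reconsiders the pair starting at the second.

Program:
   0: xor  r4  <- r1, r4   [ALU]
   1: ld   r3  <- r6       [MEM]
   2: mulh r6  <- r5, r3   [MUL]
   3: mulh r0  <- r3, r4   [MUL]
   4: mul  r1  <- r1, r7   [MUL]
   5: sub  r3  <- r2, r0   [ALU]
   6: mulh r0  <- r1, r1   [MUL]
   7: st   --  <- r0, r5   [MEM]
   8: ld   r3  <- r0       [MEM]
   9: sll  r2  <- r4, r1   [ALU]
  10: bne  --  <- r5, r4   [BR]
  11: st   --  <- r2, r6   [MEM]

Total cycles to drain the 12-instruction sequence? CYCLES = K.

[0] i0+i1  xor.ALU+ld.MEM  -- dual
[1] i2  mulh.MUL  -- no-port MUL/MUL
[2] i3  mulh.MUL  -- no-port MUL/MUL
[3] i4+i5  mul.MUL+sub.ALU  -- dual
[4] i6  mulh.MUL  -- RAW r0
[5] i7  st.MEM  -- no-port MEM/MEM
[6] i8+i9  ld.MEM+sll.ALU  -- dual
[7] i10+i11  bne.BR+st.MEM  -- dual

CYCLES = 8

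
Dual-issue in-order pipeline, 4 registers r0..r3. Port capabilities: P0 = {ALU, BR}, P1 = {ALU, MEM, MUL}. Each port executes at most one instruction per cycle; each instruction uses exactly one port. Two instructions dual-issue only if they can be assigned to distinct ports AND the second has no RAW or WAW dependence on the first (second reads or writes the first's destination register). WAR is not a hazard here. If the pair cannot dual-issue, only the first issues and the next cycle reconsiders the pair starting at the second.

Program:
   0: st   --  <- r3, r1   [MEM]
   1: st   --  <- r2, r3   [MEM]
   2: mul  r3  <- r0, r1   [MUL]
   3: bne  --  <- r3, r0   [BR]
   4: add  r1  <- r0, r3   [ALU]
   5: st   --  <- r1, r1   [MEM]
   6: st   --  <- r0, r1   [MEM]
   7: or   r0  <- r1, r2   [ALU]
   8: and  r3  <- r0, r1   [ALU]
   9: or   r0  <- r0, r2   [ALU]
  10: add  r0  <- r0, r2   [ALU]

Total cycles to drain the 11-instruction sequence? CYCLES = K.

  cy0 -> i0 (st) no-port MEM/MEM
  cy1 -> i1 (st) no-port MEM/MUL
  cy2 -> i2 (mul) RAW r3
  cy3 -> i3/i4 (bne;add) 2-wide
  cy4 -> i5 (st) no-port MEM/MEM
  cy5 -> i6/i7 (st;or) 2-wide
  cy6 -> i8/i9 (and;or) 2-wide
  cy7 -> i10 (add) tail

CYCLES = 8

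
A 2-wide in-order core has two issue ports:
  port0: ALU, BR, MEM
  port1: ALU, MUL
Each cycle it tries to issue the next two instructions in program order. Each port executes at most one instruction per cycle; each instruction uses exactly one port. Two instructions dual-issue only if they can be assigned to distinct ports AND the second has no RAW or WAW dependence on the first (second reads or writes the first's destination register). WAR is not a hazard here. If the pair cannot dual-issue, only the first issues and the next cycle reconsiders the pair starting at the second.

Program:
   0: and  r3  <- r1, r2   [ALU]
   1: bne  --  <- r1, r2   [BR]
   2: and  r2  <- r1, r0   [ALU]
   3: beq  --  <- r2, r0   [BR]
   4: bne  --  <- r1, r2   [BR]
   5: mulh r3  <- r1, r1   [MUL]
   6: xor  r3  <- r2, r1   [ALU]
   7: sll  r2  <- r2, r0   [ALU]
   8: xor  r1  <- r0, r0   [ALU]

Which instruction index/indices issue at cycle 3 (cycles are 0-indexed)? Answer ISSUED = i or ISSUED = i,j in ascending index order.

#0 head=0: and.ALU bne.BR i0/i1 pair
#1 head=2: and.ALU i2 RAW r2
#2 head=3: beq.BR i3 no-port BR/BR
#3 head=4: bne.BR mulh.MUL i4/i5 pair
#4 head=6: xor.ALU sll.ALU i6/i7 pair
#5 head=8: xor.ALU i8 tail

ISSUED = 4,5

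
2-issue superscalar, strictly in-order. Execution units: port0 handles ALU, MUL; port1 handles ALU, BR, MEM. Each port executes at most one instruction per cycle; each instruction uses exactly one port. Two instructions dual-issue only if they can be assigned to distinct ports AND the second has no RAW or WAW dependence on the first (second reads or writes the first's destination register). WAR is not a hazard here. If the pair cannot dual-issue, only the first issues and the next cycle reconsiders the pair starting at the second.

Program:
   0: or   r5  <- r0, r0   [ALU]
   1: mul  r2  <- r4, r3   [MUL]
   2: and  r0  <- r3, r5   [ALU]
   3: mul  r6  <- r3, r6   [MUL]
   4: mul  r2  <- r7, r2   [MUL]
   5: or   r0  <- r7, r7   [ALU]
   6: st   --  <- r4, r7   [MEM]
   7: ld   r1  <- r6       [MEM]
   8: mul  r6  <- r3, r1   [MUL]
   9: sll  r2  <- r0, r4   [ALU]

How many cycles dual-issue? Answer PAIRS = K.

0. or mul @i0/i1  | 2-wide
1. and mul @i2/i3  | 2-wide
2. mul or @i4/i5  | 2-wide
3. st @i6  | no-port MEM/MEM
4. ld @i7  | RAW r1
5. mul sll @i8/i9  | 2-wide

PAIRS = 4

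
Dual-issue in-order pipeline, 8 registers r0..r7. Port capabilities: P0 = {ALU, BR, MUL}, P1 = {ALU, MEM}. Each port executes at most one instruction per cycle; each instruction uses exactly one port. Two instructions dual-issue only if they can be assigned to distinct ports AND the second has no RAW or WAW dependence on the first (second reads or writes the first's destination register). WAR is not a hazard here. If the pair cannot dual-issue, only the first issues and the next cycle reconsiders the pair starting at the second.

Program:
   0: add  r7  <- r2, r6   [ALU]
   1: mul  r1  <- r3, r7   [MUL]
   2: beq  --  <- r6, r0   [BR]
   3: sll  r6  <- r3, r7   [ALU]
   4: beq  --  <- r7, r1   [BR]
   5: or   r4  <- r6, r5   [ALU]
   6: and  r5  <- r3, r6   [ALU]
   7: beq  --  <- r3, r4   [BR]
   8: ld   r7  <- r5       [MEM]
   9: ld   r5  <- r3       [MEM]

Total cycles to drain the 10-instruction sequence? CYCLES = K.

c0: i0 add.ALU  RAW r7
c1: i1 mul.MUL  no-port MUL/BR
c2: i2+i3 beq.BR/sll.ALU  dual
c3: i4+i5 beq.BR/or.ALU  dual
c4: i6+i7 and.ALU/beq.BR  dual
c5: i8 ld.MEM  no-port MEM/MEM
c6: i9 ld.MEM  tail

CYCLES = 7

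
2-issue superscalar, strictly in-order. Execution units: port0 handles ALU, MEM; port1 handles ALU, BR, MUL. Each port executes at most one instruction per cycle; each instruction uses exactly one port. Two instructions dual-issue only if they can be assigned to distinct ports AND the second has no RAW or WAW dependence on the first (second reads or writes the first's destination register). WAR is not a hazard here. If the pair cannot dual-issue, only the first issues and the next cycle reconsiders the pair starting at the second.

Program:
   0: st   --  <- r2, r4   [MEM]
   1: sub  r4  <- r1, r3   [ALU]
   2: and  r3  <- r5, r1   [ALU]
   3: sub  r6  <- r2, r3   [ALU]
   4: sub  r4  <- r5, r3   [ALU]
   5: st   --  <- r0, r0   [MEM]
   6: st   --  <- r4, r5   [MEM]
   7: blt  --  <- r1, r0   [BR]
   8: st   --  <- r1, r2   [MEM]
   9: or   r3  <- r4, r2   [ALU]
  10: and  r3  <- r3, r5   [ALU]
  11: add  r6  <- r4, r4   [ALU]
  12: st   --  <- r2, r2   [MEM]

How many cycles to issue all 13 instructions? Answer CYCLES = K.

CYCLES = 8

t=0 i0/i1:st.MEM/sub.ALU ; 2-wide
t=1 i2:and.ALU ; RAW r3
t=2 i3/i4:sub.ALU/sub.ALU ; 2-wide
t=3 i5:st.MEM ; no-port MEM/MEM
t=4 i6/i7:st.MEM/blt.BR ; 2-wide
t=5 i8/i9:st.MEM/or.ALU ; 2-wide
t=6 i10/i11:and.ALU/add.ALU ; 2-wide
t=7 i12:st.MEM ; tail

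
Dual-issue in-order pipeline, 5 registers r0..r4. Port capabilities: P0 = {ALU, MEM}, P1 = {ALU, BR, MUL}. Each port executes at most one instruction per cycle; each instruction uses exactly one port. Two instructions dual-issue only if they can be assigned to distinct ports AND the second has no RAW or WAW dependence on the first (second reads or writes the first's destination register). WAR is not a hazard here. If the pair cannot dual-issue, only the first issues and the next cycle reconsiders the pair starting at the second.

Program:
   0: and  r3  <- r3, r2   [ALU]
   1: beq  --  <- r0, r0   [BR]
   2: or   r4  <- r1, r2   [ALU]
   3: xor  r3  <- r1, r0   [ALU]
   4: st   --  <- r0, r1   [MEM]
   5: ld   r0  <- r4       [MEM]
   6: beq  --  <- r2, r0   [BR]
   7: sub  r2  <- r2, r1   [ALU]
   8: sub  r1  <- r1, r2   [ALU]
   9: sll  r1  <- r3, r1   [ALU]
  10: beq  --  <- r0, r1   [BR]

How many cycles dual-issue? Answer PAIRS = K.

PAIRS = 3

0. and.ALU/beq.BR @i0+i1  | dual
1. or.ALU/xor.ALU @i2+i3  | dual
2. st.MEM @i4  | no-port MEM/MEM
3. ld.MEM @i5  | RAW r0
4. beq.BR/sub.ALU @i6+i7  | dual
5. sub.ALU @i8  | RAW+WAW r1
6. sll.ALU @i9  | RAW r1
7. beq.BR @i10  | tail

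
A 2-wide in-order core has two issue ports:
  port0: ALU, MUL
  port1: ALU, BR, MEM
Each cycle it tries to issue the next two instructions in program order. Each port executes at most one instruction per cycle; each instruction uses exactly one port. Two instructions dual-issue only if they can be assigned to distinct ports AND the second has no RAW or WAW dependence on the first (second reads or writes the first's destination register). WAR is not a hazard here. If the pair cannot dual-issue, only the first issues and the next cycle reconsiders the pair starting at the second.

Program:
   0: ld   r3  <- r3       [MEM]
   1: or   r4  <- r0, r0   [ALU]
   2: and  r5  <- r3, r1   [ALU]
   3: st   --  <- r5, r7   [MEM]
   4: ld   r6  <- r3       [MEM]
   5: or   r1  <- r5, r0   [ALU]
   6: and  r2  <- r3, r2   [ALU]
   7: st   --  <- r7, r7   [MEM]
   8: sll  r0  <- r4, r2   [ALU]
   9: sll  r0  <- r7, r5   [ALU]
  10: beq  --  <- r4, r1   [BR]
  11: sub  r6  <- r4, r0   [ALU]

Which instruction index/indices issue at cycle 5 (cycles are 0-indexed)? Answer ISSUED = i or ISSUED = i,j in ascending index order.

  cy0 -> i0,i1 (ld.MEM+or.ALU) 2-wide
  cy1 -> i2 (and.ALU) RAW r5
  cy2 -> i3 (st.MEM) no-port MEM/MEM
  cy3 -> i4,i5 (ld.MEM+or.ALU) 2-wide
  cy4 -> i6,i7 (and.ALU+st.MEM) 2-wide
  cy5 -> i8 (sll.ALU) WAW r0
  cy6 -> i9,i10 (sll.ALU+beq.BR) 2-wide
  cy7 -> i11 (sub.ALU) tail

ISSUED = 8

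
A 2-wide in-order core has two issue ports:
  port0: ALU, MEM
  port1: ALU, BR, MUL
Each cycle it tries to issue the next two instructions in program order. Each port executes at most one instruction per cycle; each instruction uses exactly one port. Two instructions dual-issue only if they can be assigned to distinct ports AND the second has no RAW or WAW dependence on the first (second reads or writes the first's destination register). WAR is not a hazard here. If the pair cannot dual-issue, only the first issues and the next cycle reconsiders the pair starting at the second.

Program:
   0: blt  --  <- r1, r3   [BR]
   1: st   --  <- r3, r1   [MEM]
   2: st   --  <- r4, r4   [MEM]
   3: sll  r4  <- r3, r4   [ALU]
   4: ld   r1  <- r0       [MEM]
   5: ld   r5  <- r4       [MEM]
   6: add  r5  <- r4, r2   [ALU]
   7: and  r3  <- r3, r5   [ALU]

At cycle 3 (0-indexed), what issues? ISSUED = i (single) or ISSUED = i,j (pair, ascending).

ISSUED = 5

#0 head=0: blt/st i0,i1 pair
#1 head=2: st/sll i2,i3 pair
#2 head=4: ld i4 no-port MEM/MEM
#3 head=5: ld i5 WAW r5
#4 head=6: add i6 RAW r5
#5 head=7: and i7 tail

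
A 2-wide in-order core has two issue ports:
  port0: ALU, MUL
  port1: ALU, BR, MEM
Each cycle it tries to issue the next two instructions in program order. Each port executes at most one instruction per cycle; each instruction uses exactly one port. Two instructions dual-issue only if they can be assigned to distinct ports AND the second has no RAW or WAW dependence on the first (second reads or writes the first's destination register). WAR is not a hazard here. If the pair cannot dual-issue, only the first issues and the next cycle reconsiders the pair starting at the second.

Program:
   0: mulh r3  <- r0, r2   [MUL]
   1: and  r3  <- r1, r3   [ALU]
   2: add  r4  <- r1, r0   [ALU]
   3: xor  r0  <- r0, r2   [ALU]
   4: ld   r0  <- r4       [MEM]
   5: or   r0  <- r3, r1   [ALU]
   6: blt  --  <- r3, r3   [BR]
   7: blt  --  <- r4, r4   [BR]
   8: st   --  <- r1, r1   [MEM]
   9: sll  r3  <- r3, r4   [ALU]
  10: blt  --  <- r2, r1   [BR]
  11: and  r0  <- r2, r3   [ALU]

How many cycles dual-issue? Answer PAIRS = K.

PAIRS = 4

#0 head=0: mulh.MUL i0 RAW+WAW r3
#1 head=1: and.ALU/add.ALU i1/i2 2-wide
#2 head=3: xor.ALU i3 WAW r0
#3 head=4: ld.MEM i4 WAW r0
#4 head=5: or.ALU/blt.BR i5/i6 2-wide
#5 head=7: blt.BR i7 no-port BR/MEM
#6 head=8: st.MEM/sll.ALU i8/i9 2-wide
#7 head=10: blt.BR/and.ALU i10/i11 2-wide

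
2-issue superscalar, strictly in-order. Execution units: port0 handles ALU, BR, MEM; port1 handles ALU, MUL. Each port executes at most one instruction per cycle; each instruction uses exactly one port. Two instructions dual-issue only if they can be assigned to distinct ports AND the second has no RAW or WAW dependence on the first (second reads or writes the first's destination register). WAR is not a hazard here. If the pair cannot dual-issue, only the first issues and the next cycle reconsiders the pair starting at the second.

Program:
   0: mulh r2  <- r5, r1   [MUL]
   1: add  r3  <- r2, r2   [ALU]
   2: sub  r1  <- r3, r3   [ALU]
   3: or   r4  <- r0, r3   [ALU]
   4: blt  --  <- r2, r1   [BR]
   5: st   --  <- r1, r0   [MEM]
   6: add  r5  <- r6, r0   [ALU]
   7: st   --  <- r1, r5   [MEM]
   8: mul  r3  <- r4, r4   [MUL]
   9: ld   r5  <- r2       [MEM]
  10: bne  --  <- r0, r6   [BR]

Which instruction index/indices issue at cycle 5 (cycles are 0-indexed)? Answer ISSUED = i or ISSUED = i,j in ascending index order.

ISSUED = 7,8

[0] i0  mulh.MUL  -- RAW r2
[1] i1  add.ALU  -- RAW r3
[2] i2&i3  sub.ALU/or.ALU  -- 2-wide
[3] i4  blt.BR  -- no-port BR/MEM
[4] i5&i6  st.MEM/add.ALU  -- 2-wide
[5] i7&i8  st.MEM/mul.MUL  -- 2-wide
[6] i9  ld.MEM  -- no-port MEM/BR
[7] i10  bne.BR  -- tail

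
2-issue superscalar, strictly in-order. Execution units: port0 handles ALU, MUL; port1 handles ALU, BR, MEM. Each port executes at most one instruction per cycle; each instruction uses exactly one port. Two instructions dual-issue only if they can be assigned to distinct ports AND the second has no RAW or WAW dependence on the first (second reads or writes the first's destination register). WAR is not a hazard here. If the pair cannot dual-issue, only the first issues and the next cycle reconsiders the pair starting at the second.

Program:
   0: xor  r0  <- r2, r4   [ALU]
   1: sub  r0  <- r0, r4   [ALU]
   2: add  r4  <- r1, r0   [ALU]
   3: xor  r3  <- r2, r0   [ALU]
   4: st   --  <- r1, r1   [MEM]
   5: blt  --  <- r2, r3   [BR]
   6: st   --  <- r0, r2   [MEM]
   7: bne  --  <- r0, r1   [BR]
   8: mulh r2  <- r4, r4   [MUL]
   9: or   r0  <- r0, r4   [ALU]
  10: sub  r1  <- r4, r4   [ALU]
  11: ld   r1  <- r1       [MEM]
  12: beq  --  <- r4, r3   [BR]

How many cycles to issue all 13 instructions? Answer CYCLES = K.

CYCLES = 10

c0: i0 xor  RAW+WAW r0
c1: i1 sub  RAW r0
c2: i2/i3 add;xor  2-wide
c3: i4 st  no-port MEM/BR
c4: i5 blt  no-port BR/MEM
c5: i6 st  no-port MEM/BR
c6: i7/i8 bne;mulh  2-wide
c7: i9/i10 or;sub  2-wide
c8: i11 ld  no-port MEM/BR
c9: i12 beq  tail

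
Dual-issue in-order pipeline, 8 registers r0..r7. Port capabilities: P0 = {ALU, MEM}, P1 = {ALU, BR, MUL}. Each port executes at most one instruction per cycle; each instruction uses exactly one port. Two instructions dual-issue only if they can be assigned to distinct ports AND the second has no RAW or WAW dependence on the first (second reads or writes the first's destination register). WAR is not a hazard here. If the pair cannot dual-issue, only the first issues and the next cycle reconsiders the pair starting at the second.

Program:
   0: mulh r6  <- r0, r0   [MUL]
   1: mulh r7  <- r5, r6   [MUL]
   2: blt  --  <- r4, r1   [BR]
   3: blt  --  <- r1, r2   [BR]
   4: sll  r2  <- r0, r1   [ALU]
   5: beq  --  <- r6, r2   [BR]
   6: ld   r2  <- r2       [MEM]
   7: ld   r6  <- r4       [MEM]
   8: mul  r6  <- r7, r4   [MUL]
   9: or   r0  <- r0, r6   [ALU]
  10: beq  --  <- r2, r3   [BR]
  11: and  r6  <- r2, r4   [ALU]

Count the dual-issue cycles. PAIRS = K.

t=0 i0:mulh ; no-port MUL/MUL
t=1 i1:mulh ; no-port MUL/BR
t=2 i2:blt ; no-port BR/BR
t=3 i3&i4:blt/sll ; dual
t=4 i5&i6:beq/ld ; dual
t=5 i7:ld ; WAW r6
t=6 i8:mul ; RAW r6
t=7 i9&i10:or/beq ; dual
t=8 i11:and ; tail

PAIRS = 3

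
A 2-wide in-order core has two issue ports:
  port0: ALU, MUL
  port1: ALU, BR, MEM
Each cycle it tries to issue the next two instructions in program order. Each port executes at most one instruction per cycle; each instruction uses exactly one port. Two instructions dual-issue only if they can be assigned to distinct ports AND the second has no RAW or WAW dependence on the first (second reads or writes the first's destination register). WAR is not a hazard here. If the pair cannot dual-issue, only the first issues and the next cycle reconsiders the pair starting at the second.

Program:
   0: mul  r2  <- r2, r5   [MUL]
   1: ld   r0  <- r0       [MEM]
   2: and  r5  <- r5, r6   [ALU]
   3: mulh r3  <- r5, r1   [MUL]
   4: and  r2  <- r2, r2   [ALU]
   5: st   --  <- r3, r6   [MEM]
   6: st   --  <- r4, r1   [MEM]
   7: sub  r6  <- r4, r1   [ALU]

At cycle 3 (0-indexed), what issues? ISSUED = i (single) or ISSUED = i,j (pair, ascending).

ISSUED = 5

#0 head=0: mul.MUL ld.MEM i0/i1 pair
#1 head=2: and.ALU i2 RAW r5
#2 head=3: mulh.MUL and.ALU i3/i4 pair
#3 head=5: st.MEM i5 no-port MEM/MEM
#4 head=6: st.MEM sub.ALU i6/i7 pair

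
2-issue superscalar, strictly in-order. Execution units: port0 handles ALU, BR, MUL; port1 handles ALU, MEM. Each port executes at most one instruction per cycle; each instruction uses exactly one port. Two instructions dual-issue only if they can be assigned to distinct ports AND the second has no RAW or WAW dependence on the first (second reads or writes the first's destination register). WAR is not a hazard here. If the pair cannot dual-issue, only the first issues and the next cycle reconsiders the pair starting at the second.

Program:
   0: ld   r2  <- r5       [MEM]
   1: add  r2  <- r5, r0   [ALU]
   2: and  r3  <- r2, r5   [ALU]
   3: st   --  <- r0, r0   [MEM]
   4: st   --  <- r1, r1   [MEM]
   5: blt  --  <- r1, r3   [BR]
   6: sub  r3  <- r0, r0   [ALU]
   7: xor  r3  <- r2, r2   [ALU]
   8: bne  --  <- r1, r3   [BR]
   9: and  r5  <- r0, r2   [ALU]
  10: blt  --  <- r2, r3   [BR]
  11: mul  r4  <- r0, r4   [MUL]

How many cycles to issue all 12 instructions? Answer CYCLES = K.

  cy0 -> i0 (ld.MEM) WAW r2
  cy1 -> i1 (add.ALU) RAW r2
  cy2 -> i2/i3 (and.ALU st.MEM) pair
  cy3 -> i4/i5 (st.MEM blt.BR) pair
  cy4 -> i6 (sub.ALU) WAW r3
  cy5 -> i7 (xor.ALU) RAW r3
  cy6 -> i8/i9 (bne.BR and.ALU) pair
  cy7 -> i10 (blt.BR) no-port BR/MUL
  cy8 -> i11 (mul.MUL) tail

CYCLES = 9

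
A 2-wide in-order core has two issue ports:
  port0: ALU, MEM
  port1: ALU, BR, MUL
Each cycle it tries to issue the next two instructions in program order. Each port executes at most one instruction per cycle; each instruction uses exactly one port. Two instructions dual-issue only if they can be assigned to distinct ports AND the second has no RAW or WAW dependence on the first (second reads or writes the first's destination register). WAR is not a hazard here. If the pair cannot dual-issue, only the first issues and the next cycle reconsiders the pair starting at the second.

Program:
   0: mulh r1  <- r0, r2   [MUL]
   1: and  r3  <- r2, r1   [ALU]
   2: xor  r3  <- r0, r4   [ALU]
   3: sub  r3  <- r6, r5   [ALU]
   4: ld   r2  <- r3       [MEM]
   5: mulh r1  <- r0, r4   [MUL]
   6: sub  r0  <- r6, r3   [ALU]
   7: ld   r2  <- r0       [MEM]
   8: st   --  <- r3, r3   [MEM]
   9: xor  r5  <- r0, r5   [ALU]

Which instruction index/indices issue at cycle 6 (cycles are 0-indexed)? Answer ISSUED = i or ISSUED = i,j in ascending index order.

  cy0 -> i0 (mulh.MUL) RAW r1
  cy1 -> i1 (and.ALU) WAW r3
  cy2 -> i2 (xor.ALU) WAW r3
  cy3 -> i3 (sub.ALU) RAW r3
  cy4 -> i4&i5 (ld.MEM mulh.MUL) 2-wide
  cy5 -> i6 (sub.ALU) RAW r0
  cy6 -> i7 (ld.MEM) no-port MEM/MEM
  cy7 -> i8&i9 (st.MEM xor.ALU) 2-wide

ISSUED = 7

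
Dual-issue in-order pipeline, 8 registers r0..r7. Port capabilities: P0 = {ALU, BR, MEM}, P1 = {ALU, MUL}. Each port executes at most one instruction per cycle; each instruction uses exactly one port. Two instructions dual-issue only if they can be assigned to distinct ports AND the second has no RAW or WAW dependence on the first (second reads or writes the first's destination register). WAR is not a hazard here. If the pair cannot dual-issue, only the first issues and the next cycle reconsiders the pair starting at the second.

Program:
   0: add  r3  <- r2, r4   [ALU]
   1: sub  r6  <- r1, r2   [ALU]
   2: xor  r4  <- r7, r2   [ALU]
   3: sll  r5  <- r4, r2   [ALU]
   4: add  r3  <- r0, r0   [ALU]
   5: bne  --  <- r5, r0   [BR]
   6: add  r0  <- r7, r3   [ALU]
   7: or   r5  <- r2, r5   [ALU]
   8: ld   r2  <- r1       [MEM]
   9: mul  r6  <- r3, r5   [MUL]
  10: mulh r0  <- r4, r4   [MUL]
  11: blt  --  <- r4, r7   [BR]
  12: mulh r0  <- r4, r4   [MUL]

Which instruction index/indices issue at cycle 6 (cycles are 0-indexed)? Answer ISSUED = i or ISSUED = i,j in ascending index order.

#0 head=0: add;sub i0&i1 pair
#1 head=2: xor i2 RAW r4
#2 head=3: sll;add i3&i4 pair
#3 head=5: bne;add i5&i6 pair
#4 head=7: or;ld i7&i8 pair
#5 head=9: mul i9 no-port MUL/MUL
#6 head=10: mulh;blt i10&i11 pair
#7 head=12: mulh i12 tail

ISSUED = 10,11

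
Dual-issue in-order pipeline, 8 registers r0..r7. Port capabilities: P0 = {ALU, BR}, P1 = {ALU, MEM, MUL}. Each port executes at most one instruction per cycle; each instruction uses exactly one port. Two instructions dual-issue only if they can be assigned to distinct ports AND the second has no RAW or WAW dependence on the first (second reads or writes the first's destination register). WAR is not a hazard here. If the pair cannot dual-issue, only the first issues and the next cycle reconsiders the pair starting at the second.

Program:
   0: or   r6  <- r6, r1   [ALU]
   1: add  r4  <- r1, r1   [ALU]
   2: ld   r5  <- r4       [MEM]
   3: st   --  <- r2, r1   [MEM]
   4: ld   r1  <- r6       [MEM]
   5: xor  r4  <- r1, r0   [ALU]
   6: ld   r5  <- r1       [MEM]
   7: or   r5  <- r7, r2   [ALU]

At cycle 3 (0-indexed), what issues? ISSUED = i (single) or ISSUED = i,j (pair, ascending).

ISSUED = 4

t=0 i0&i1:or.ALU add.ALU ; 2-wide
t=1 i2:ld.MEM ; no-port MEM/MEM
t=2 i3:st.MEM ; no-port MEM/MEM
t=3 i4:ld.MEM ; RAW r1
t=4 i5&i6:xor.ALU ld.MEM ; 2-wide
t=5 i7:or.ALU ; tail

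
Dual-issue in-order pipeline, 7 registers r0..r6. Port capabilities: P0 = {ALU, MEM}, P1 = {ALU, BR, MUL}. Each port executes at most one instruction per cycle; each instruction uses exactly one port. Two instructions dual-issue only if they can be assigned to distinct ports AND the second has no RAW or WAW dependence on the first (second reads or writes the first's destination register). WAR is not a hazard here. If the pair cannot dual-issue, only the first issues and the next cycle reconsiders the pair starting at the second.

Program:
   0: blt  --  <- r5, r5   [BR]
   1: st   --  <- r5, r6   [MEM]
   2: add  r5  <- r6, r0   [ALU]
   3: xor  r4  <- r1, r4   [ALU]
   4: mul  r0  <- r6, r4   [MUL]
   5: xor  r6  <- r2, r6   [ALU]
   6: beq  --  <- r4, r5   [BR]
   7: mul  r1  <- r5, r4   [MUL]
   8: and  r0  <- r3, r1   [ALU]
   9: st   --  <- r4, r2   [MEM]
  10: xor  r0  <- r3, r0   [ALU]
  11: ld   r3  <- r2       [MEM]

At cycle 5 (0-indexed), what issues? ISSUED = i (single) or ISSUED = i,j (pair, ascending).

c0: i0,i1 blt.BR st.MEM  dual
c1: i2,i3 add.ALU xor.ALU  dual
c2: i4,i5 mul.MUL xor.ALU  dual
c3: i6 beq.BR  no-port BR/MUL
c4: i7 mul.MUL  RAW r1
c5: i8,i9 and.ALU st.MEM  dual
c6: i10,i11 xor.ALU ld.MEM  dual

ISSUED = 8,9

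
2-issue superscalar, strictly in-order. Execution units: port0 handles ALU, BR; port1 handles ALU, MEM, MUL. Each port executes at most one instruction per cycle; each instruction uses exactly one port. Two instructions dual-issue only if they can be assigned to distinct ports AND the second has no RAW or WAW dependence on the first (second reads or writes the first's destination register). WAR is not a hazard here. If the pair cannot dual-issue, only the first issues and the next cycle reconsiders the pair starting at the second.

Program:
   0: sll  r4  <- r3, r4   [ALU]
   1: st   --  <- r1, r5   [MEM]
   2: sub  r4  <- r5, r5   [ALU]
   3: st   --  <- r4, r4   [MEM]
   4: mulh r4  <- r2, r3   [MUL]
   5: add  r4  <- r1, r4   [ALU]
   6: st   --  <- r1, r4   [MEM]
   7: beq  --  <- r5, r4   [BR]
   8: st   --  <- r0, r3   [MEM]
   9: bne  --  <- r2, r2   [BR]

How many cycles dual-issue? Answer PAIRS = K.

PAIRS = 3

  cy0 -> i0,i1 (sll/st) 2-wide
  cy1 -> i2 (sub) RAW r4
  cy2 -> i3 (st) no-port MEM/MUL
  cy3 -> i4 (mulh) RAW+WAW r4
  cy4 -> i5 (add) RAW r4
  cy5 -> i6,i7 (st/beq) 2-wide
  cy6 -> i8,i9 (st/bne) 2-wide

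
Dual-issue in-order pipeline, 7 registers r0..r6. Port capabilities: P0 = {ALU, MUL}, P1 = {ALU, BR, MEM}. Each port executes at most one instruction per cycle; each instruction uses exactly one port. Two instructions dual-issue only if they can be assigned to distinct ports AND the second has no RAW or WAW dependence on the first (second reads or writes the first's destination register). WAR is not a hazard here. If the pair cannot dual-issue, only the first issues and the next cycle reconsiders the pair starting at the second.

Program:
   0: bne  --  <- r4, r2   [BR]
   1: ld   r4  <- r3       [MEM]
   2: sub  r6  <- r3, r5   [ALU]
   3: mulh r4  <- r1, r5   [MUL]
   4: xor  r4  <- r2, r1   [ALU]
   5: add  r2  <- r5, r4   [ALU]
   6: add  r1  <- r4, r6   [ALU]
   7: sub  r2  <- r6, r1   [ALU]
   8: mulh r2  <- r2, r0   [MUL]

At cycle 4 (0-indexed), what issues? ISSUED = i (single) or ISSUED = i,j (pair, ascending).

#0 head=0: bne.BR i0 no-port BR/MEM
#1 head=1: ld.MEM+sub.ALU i1+i2 2-wide
#2 head=3: mulh.MUL i3 WAW r4
#3 head=4: xor.ALU i4 RAW r4
#4 head=5: add.ALU+add.ALU i5+i6 2-wide
#5 head=7: sub.ALU i7 RAW+WAW r2
#6 head=8: mulh.MUL i8 tail

ISSUED = 5,6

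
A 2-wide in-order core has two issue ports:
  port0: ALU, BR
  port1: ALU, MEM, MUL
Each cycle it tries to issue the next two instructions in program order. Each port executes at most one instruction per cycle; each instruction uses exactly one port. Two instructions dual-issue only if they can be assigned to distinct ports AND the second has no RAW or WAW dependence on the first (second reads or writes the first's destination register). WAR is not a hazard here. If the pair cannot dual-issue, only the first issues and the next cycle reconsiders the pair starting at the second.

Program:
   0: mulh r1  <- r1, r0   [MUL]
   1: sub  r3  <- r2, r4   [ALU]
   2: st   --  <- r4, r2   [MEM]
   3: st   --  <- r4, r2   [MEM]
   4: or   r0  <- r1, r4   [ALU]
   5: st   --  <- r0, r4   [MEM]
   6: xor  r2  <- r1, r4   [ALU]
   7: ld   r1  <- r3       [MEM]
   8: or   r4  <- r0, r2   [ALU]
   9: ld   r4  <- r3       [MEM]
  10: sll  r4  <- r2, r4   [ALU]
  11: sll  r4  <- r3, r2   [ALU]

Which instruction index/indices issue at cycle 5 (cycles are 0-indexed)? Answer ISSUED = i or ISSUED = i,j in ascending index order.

ISSUED = 9

c0: i0/i1 mulh.MUL/sub.ALU  2-wide
c1: i2 st.MEM  no-port MEM/MEM
c2: i3/i4 st.MEM/or.ALU  2-wide
c3: i5/i6 st.MEM/xor.ALU  2-wide
c4: i7/i8 ld.MEM/or.ALU  2-wide
c5: i9 ld.MEM  RAW+WAW r4
c6: i10 sll.ALU  WAW r4
c7: i11 sll.ALU  tail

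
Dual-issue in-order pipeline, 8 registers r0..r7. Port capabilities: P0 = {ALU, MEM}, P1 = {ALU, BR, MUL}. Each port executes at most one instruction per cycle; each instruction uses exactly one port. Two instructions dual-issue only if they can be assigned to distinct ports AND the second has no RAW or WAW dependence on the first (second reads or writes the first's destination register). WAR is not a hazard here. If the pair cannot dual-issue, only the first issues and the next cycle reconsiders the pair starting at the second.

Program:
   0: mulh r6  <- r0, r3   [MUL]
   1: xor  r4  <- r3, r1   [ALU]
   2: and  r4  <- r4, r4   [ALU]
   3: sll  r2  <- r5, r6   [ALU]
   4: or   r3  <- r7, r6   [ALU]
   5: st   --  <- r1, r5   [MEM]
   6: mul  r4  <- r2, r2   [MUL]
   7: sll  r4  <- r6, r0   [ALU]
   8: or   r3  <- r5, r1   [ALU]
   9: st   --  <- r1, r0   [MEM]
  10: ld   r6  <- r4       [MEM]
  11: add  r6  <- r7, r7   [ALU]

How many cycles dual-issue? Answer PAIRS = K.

PAIRS = 4

0. mulh+xor @i0&i1  | pair
1. and+sll @i2&i3  | pair
2. or+st @i4&i5  | pair
3. mul @i6  | WAW r4
4. sll+or @i7&i8  | pair
5. st @i9  | no-port MEM/MEM
6. ld @i10  | WAW r6
7. add @i11  | tail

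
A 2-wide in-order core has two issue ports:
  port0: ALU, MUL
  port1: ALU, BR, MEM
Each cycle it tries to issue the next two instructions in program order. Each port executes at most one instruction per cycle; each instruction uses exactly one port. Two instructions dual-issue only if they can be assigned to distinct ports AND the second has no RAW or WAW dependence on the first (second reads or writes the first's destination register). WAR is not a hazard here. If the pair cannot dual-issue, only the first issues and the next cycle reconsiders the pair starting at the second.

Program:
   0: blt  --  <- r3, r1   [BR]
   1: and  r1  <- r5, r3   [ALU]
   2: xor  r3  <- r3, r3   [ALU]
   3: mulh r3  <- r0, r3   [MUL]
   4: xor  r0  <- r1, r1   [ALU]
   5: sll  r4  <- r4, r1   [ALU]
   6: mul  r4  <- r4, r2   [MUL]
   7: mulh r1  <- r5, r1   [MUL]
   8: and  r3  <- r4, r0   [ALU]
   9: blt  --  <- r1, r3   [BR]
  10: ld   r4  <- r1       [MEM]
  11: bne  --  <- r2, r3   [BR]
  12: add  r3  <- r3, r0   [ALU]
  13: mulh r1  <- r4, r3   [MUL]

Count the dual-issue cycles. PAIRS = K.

PAIRS = 4

0. blt/and @i0,i1  | dual
1. xor @i2  | RAW+WAW r3
2. mulh/xor @i3,i4  | dual
3. sll @i5  | RAW+WAW r4
4. mul @i6  | no-port MUL/MUL
5. mulh/and @i7,i8  | dual
6. blt @i9  | no-port BR/MEM
7. ld @i10  | no-port MEM/BR
8. bne/add @i11,i12  | dual
9. mulh @i13  | tail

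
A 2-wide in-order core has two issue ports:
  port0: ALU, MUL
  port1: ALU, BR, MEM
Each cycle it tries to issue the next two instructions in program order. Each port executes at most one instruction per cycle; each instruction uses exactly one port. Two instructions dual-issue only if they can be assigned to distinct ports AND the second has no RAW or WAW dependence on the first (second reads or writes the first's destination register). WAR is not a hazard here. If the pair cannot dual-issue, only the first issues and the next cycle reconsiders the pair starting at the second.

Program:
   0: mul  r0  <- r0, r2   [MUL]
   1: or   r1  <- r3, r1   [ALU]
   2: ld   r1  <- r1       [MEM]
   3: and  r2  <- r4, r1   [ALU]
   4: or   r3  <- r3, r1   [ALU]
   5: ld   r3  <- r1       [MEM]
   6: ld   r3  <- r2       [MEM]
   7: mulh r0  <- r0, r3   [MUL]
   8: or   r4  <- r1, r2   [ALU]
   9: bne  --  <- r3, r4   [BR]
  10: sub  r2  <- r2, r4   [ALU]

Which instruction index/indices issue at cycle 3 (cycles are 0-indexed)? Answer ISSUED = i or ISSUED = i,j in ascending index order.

t=0 i0,i1:mul.MUL or.ALU ; pair
t=1 i2:ld.MEM ; RAW r1
t=2 i3,i4:and.ALU or.ALU ; pair
t=3 i5:ld.MEM ; no-port MEM/MEM
t=4 i6:ld.MEM ; RAW r3
t=5 i7,i8:mulh.MUL or.ALU ; pair
t=6 i9,i10:bne.BR sub.ALU ; pair

ISSUED = 5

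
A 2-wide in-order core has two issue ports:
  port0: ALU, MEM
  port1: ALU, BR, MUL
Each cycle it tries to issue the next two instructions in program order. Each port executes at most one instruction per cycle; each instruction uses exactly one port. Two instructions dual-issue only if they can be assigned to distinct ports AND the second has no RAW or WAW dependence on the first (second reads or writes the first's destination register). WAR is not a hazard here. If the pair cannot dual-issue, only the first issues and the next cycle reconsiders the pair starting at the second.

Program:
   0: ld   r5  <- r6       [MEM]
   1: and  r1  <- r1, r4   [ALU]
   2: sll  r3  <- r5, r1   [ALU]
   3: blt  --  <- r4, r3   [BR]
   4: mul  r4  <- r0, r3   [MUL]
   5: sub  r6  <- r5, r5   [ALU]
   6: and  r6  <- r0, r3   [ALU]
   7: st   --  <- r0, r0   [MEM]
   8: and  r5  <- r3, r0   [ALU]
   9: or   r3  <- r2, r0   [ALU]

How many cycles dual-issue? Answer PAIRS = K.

c0: i0,i1 ld.MEM+and.ALU  pair
c1: i2 sll.ALU  RAW r3
c2: i3 blt.BR  no-port BR/MUL
c3: i4,i5 mul.MUL+sub.ALU  pair
c4: i6,i7 and.ALU+st.MEM  pair
c5: i8,i9 and.ALU+or.ALU  pair

PAIRS = 4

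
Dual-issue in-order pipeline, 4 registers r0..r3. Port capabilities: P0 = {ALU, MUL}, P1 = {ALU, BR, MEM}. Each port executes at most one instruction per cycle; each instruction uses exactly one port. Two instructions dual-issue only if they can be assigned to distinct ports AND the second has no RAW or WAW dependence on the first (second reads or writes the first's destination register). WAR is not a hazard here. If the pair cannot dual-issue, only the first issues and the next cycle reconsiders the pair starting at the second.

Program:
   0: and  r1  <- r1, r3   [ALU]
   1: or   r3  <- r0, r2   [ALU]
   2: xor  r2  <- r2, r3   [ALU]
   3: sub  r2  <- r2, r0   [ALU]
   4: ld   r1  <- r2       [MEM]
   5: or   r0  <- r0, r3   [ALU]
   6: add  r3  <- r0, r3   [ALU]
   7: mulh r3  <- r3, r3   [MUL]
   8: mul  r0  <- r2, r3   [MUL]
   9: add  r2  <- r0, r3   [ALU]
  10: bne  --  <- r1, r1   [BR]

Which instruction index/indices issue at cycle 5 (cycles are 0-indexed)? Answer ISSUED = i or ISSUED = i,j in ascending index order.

  cy0 -> i0+i1 (and;or) dual
  cy1 -> i2 (xor) RAW+WAW r2
  cy2 -> i3 (sub) RAW r2
  cy3 -> i4+i5 (ld;or) dual
  cy4 -> i6 (add) RAW+WAW r3
  cy5 -> i7 (mulh) no-port MUL/MUL
  cy6 -> i8 (mul) RAW r0
  cy7 -> i9+i10 (add;bne) dual

ISSUED = 7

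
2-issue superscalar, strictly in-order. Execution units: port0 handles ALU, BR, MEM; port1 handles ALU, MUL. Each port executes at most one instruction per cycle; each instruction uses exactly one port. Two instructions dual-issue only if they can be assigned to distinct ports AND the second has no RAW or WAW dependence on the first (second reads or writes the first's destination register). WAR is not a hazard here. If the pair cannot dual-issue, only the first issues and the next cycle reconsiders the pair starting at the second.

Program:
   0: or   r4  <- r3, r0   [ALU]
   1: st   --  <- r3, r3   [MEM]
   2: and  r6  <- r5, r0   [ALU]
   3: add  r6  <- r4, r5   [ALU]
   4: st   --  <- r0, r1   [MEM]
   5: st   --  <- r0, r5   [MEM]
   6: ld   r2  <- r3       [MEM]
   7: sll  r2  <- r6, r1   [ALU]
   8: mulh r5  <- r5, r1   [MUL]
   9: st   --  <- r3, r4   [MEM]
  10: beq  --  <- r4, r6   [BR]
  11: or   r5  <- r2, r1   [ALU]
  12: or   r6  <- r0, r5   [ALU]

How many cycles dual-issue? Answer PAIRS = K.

PAIRS = 4

  cy0 -> i0/i1 (or.ALU st.MEM) pair
  cy1 -> i2 (and.ALU) WAW r6
  cy2 -> i3/i4 (add.ALU st.MEM) pair
  cy3 -> i5 (st.MEM) no-port MEM/MEM
  cy4 -> i6 (ld.MEM) WAW r2
  cy5 -> i7/i8 (sll.ALU mulh.MUL) pair
  cy6 -> i9 (st.MEM) no-port MEM/BR
  cy7 -> i10/i11 (beq.BR or.ALU) pair
  cy8 -> i12 (or.ALU) tail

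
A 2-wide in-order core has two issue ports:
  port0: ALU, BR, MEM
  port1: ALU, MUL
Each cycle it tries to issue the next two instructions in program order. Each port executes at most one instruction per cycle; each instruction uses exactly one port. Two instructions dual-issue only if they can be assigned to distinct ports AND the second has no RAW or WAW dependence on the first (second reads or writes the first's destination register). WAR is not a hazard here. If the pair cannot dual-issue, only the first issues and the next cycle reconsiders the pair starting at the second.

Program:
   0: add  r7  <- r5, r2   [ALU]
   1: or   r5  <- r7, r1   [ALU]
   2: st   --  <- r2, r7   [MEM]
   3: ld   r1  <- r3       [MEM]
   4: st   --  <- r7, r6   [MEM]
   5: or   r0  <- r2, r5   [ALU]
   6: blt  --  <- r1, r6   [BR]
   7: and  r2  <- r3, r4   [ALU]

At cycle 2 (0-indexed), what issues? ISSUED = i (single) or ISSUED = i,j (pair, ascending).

ISSUED = 3

  cy0 -> i0 (add) RAW r7
  cy1 -> i1,i2 (or st) dual
  cy2 -> i3 (ld) no-port MEM/MEM
  cy3 -> i4,i5 (st or) dual
  cy4 -> i6,i7 (blt and) dual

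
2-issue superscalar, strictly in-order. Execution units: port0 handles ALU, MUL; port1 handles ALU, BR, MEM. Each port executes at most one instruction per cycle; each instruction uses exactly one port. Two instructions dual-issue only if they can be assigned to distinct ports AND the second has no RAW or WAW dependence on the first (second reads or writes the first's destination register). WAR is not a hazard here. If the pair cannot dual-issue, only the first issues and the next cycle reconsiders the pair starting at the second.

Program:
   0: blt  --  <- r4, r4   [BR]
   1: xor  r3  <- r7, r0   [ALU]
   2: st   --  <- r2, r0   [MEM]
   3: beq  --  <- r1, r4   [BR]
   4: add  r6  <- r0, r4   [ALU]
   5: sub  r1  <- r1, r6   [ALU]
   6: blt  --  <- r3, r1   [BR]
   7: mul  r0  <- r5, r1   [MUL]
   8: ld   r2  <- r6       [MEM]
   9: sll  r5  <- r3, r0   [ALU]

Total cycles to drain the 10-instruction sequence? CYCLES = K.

#0 head=0: blt+xor i0/i1 2-wide
#1 head=2: st i2 no-port MEM/BR
#2 head=3: beq+add i3/i4 2-wide
#3 head=5: sub i5 RAW r1
#4 head=6: blt+mul i6/i7 2-wide
#5 head=8: ld+sll i8/i9 2-wide

CYCLES = 6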